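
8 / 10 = 4 / 5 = 0.80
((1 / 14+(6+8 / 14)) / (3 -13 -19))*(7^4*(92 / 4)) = -733677 / 58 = -12649.60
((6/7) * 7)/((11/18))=108/11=9.82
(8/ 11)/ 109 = 8/ 1199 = 0.01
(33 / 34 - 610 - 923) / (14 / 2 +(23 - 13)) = -52089 / 578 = -90.12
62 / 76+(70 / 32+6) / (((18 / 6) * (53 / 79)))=236063 / 48336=4.88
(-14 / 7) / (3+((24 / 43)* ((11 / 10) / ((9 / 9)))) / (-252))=-4515 / 6767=-0.67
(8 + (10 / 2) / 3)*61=1769 / 3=589.67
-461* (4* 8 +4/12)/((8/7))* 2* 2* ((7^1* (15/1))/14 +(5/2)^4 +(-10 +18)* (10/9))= -2499456715/864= -2892889.72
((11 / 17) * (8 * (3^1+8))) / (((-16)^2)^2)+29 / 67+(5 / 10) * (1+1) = 13377451 / 9330688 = 1.43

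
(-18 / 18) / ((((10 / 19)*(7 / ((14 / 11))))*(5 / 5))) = -0.35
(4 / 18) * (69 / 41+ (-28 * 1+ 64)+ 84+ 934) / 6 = 43283 / 1107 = 39.10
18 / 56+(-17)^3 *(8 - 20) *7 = 11555385 / 28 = 412692.32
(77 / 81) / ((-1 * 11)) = -7 / 81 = -0.09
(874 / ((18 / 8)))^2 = 12222016 / 81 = 150889.09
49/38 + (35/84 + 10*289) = 659309/228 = 2891.71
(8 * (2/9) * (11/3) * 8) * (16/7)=22528/189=119.20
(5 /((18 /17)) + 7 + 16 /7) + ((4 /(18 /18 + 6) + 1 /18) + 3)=1111 /63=17.63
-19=-19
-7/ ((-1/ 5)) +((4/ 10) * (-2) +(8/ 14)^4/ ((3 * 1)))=1232993/ 36015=34.24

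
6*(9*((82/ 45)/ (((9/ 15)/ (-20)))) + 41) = -3034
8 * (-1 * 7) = -56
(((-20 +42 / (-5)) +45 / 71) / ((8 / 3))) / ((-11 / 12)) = 88713 / 7810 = 11.36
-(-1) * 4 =4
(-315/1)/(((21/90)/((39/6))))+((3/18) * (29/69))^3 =-622655934211/70957944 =-8775.00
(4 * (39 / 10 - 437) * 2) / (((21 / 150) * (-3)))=173240 / 21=8249.52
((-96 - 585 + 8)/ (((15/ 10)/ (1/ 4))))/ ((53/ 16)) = -5384/ 159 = -33.86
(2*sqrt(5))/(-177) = -2*sqrt(5)/177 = -0.03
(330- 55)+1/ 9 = 2476/ 9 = 275.11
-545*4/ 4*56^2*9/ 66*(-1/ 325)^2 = -512736/ 232375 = -2.21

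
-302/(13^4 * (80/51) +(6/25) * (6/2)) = -192525/28561459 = -0.01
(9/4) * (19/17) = 171/68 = 2.51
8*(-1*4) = -32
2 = 2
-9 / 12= -3 / 4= -0.75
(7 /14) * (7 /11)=7 /22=0.32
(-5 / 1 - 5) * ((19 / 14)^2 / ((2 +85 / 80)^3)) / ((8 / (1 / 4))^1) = -115520 / 5764801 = -0.02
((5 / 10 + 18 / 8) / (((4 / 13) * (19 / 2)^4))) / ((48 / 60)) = 715 / 521284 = 0.00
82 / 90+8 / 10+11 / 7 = 1034 / 315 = 3.28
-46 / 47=-0.98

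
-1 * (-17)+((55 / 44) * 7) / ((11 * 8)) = 6019 / 352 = 17.10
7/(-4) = -7/4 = -1.75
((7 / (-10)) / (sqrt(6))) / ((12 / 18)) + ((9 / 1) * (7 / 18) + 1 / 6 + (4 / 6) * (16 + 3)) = 49 / 3 - 7 * sqrt(6) / 40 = 15.90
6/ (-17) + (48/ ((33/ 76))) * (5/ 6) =51482/ 561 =91.77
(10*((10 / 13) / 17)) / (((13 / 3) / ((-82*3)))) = -73800 / 2873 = -25.69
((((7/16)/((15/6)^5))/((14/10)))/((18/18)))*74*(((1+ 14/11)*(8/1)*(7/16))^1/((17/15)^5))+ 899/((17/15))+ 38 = 12998322011/15618427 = 832.24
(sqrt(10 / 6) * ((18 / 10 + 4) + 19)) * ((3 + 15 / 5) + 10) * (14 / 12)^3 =85064 * sqrt(15) / 405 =813.46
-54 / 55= -0.98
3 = 3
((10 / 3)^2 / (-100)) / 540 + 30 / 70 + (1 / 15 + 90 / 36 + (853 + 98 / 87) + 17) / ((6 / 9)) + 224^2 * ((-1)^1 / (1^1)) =-4820926325 / 98658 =-48865.03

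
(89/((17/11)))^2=958441/289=3316.40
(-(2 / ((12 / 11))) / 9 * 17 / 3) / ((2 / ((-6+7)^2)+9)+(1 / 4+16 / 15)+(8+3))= -1870 / 37773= -0.05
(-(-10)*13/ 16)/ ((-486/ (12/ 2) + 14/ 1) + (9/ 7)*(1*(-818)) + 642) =-455/ 26696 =-0.02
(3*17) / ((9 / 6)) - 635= -601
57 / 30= 19 / 10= 1.90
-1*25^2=-625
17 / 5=3.40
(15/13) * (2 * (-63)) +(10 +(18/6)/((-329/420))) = -85060/611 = -139.21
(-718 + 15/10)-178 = -1789/2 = -894.50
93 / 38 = 2.45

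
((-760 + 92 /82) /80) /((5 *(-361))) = 15557 /2960200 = 0.01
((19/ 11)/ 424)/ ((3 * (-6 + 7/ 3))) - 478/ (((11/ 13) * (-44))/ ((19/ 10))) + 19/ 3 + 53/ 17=442770193/ 13082520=33.84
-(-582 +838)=-256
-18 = -18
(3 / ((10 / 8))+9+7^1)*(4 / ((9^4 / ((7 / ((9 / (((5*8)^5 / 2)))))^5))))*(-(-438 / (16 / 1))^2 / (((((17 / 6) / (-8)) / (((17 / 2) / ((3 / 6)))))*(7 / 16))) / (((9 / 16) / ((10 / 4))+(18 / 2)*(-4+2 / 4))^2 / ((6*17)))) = 72098194730761899612097740800000000000000000000000000 / 7485351267969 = 9631905324107027421487878000000000000000.00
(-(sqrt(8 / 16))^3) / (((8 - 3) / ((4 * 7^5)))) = -16807 * sqrt(2) / 5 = -4753.74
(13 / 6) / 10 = 13 / 60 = 0.22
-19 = -19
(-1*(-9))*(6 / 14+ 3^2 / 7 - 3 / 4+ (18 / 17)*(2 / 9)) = 5139 / 476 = 10.80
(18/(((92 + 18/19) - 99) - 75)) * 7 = -171/110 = -1.55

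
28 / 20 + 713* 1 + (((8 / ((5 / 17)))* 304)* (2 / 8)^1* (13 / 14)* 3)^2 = 40624083844 / 1225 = 33162517.42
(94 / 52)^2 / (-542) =-2209 / 366392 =-0.01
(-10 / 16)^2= 25 / 64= 0.39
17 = 17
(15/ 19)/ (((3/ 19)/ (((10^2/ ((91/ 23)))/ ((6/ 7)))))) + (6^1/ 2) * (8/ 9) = 5854/ 39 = 150.10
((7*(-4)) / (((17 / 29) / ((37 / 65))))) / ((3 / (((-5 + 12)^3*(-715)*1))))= 113356012 / 51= 2222666.90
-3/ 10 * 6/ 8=-0.22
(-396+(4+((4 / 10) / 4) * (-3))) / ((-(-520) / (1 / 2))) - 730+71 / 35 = -53023781 / 72800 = -728.35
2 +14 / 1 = 16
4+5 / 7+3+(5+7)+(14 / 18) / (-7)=1235 / 63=19.60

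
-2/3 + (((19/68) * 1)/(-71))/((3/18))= -4999/7242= -0.69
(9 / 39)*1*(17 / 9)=17 / 39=0.44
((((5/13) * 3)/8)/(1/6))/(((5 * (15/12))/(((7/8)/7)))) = 9/520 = 0.02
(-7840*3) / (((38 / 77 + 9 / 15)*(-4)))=2263800 / 421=5377.20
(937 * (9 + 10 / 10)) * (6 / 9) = 6246.67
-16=-16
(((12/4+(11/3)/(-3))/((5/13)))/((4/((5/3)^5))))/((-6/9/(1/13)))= -1250/729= -1.71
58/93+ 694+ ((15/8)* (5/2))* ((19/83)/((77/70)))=695.60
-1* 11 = -11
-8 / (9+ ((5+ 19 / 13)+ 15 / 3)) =-52 / 133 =-0.39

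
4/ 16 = 1/ 4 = 0.25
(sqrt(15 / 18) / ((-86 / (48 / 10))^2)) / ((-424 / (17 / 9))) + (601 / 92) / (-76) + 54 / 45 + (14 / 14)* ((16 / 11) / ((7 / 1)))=3558279 / 2691920- 17* sqrt(30) / 7349775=1.32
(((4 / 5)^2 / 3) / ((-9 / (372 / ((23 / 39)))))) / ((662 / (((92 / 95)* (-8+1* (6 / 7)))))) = 103168 / 660345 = 0.16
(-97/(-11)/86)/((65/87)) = 8439/61490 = 0.14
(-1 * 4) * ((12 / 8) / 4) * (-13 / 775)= 39 / 1550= 0.03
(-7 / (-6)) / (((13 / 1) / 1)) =7 / 78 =0.09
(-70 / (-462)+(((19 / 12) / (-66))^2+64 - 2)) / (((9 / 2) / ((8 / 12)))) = 38985769 / 4234032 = 9.21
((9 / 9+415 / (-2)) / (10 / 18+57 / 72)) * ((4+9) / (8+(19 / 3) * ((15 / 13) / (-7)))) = -5862948 / 20467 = -286.46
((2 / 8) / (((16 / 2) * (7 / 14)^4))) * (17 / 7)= 17 / 14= 1.21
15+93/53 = 888/53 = 16.75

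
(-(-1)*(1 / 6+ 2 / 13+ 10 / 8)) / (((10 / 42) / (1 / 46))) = 343 / 2392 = 0.14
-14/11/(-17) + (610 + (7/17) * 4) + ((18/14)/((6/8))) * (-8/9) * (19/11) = 2391896/3927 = 609.09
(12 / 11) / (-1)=-1.09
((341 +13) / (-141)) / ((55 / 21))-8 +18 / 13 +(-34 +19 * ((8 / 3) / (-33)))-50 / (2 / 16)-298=-224144816 / 302445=-741.11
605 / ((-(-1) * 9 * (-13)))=-5.17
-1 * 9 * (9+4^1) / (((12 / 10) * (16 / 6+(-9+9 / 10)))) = 2925 / 163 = 17.94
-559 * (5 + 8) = -7267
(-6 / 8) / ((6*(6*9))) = -1 / 432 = -0.00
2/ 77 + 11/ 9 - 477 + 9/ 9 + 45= -297818/ 693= -429.75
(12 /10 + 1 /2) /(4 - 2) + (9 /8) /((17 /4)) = 379 /340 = 1.11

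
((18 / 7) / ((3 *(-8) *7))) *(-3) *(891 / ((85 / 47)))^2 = 15783148161 / 1416100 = 11145.50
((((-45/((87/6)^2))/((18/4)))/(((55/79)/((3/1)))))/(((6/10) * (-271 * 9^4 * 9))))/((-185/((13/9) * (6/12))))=-4108/49296348648657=-0.00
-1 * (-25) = 25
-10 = -10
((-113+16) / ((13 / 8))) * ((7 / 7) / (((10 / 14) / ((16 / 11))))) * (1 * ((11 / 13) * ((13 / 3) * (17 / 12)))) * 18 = -738752 / 65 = -11365.42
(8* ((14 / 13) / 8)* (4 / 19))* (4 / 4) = 56 / 247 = 0.23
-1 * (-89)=89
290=290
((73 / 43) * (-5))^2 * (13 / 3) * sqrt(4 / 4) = 1731925 / 5547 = 312.23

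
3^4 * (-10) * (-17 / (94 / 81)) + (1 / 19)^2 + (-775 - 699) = 176314974 / 16967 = 10391.64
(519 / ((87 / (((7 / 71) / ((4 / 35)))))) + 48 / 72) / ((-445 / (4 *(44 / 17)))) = -6319588 / 46729005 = -0.14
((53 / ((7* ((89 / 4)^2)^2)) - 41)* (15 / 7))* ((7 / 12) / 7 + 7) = -7652979079575 / 12297479236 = -622.32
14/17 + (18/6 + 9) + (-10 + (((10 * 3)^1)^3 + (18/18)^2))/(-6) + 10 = -152173/34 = -4475.68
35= 35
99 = 99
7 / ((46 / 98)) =343 / 23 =14.91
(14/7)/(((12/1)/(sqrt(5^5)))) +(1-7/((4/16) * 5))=4.72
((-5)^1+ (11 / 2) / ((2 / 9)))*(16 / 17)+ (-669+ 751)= 1710 / 17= 100.59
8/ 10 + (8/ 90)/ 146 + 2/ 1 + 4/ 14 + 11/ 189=43385/ 13797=3.14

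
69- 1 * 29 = 40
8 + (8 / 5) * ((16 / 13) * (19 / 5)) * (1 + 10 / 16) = 20.16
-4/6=-2/3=-0.67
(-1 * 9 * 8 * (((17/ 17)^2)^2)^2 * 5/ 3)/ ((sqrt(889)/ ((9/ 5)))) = -216 * sqrt(889)/ 889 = -7.24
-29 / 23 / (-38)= 29 / 874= 0.03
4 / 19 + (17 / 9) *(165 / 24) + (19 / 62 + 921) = 39630407 / 42408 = 934.50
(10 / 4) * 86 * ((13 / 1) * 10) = 27950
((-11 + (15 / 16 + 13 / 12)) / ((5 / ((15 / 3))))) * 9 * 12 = -3879 / 4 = -969.75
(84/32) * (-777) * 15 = -244755/8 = -30594.38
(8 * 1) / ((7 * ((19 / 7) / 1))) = 8 / 19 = 0.42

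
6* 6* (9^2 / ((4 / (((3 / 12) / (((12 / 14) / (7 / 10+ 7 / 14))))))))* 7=35721 / 20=1786.05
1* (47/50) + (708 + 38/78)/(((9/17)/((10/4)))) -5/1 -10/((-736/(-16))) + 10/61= 41138544208/12311325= 3341.52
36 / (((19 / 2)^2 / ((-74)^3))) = -58352256 / 361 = -161640.60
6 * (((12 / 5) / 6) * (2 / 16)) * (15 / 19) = 9 / 38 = 0.24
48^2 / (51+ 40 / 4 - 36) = 2304 / 25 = 92.16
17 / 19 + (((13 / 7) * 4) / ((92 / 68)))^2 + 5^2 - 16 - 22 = 18.04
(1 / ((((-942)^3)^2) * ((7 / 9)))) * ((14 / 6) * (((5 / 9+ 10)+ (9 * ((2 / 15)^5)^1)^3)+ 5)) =2335968017586317 / 34975628570114156289550781250000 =0.00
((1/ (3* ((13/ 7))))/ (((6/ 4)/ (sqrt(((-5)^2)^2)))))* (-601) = -1797.86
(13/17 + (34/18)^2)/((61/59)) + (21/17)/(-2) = 600227/167994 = 3.57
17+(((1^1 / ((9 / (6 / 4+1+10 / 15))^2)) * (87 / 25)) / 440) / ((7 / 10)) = 127245269 / 7484400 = 17.00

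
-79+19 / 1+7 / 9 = -533 / 9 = -59.22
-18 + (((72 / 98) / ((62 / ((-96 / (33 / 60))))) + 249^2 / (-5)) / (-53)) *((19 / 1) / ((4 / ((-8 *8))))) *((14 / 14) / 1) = -5944689522 / 83545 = -71155.54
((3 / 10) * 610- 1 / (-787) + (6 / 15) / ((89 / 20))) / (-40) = -6412127 / 1400860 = -4.58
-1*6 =-6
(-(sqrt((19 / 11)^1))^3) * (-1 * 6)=114 * sqrt(209) / 121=13.62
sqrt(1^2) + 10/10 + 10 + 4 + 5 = 21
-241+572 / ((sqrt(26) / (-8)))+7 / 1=-176 * sqrt(26) - 234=-1131.43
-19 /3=-6.33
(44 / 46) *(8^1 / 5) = 176 / 115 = 1.53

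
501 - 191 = 310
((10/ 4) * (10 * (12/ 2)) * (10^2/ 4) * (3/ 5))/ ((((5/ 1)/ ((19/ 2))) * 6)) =1425/ 2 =712.50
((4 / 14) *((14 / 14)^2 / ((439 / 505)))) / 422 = 505 / 648403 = 0.00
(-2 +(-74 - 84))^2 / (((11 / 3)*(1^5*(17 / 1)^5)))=76800 / 15618427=0.00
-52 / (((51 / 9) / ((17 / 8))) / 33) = -643.50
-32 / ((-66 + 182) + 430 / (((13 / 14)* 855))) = -2223 / 8096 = -0.27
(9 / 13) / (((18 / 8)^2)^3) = 4096 / 767637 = 0.01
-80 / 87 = -0.92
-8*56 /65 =-448 /65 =-6.89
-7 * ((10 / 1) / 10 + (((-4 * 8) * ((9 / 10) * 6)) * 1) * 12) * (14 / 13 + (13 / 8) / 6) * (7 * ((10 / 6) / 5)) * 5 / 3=427048867 / 5616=76041.46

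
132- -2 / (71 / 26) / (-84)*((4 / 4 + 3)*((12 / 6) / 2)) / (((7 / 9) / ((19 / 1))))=456264 / 3479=131.15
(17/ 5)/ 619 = 17/ 3095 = 0.01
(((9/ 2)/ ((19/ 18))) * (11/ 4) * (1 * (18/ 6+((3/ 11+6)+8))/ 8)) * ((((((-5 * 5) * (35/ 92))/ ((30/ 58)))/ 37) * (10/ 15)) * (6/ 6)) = -228375/ 27232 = -8.39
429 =429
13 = 13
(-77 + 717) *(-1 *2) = -1280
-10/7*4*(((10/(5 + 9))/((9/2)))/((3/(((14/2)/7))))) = -400/1323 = -0.30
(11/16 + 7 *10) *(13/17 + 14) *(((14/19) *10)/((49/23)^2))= 750865245/443156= 1694.36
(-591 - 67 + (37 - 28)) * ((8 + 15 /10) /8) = -12331 /16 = -770.69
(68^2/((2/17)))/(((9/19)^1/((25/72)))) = 2333675/81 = 28810.80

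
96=96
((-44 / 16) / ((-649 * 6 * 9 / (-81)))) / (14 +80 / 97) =-291 / 678736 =-0.00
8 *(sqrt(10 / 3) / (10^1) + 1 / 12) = 2 / 3 + 4 *sqrt(30) / 15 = 2.13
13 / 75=0.17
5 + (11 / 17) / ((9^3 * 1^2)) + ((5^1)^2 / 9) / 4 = 282329 / 49572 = 5.70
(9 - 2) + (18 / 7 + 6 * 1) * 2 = 24.14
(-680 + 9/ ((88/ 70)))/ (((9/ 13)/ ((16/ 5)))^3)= -13320639488/ 200475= -66445.39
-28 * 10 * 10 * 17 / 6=-23800 / 3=-7933.33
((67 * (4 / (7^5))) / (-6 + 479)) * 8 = 2144 / 7949711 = 0.00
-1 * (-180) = 180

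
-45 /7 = -6.43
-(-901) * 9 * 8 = 64872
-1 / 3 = -0.33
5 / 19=0.26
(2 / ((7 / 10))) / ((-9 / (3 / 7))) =-20 / 147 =-0.14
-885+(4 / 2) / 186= -82304 / 93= -884.99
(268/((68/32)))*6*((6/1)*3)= 13620.71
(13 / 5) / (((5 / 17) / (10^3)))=8840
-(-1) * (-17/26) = -17/26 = -0.65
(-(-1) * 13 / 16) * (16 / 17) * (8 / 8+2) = 39 / 17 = 2.29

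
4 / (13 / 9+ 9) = 18 / 47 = 0.38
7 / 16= 0.44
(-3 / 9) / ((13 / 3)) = -1 / 13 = -0.08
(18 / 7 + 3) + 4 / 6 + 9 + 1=341 / 21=16.24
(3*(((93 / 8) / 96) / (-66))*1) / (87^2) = -31 / 42628608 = -0.00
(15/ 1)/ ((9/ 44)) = 220/ 3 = 73.33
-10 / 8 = -5 / 4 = -1.25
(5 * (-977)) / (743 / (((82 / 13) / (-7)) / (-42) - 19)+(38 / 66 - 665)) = 5846582940 / 842067977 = 6.94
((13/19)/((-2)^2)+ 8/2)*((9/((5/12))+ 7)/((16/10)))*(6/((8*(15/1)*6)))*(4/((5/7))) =317317/91200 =3.48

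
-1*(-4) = 4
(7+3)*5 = 50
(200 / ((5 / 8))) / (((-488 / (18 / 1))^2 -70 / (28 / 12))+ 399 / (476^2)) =167795712 / 369682325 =0.45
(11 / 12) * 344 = 946 / 3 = 315.33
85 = 85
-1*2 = -2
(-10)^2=100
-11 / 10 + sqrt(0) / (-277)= -11 / 10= -1.10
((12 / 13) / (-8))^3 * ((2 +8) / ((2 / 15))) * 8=-2025 / 2197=-0.92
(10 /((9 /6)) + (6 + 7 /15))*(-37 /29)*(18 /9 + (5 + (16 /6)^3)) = -5109589 /11745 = -435.04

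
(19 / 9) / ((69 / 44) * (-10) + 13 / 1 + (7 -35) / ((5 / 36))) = -2090 / 202239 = -0.01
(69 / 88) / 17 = 69 / 1496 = 0.05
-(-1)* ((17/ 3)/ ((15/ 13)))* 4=884/ 45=19.64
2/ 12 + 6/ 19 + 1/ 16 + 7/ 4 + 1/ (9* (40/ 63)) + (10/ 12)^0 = 15823/ 4560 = 3.47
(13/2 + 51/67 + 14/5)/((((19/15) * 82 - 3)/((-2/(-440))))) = 20223/44603240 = 0.00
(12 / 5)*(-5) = -12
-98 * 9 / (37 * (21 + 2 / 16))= -7056 / 6253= -1.13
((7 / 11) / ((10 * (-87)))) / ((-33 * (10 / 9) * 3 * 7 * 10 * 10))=1 / 105270000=0.00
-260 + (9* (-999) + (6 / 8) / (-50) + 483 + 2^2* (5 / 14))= -12273221 / 1400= -8766.59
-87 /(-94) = 87 /94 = 0.93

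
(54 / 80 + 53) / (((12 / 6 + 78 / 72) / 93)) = 599013 / 370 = 1618.95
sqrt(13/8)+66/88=3/4+sqrt(26)/4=2.02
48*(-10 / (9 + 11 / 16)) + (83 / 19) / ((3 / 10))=-61822 / 1767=-34.99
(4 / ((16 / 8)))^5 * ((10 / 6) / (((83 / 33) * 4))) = 440 / 83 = 5.30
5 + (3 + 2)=10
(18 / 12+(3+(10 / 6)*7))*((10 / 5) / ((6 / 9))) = 97 / 2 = 48.50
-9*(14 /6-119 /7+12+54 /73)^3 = 75151448 /1167051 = 64.39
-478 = -478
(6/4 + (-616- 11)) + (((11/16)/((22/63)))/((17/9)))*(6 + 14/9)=-4941/8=-617.62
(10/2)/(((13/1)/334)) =128.46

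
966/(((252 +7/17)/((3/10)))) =3519/3065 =1.15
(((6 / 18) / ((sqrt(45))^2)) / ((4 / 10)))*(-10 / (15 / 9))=-1 / 9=-0.11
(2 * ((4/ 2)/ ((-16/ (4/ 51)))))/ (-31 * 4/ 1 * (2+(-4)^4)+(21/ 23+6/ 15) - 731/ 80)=1840/ 3002863527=0.00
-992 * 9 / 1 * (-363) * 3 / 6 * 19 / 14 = 15394104 / 7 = 2199157.71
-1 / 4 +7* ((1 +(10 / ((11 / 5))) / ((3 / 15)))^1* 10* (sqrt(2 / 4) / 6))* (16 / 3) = -1 / 4 +8120* sqrt(2) / 11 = 1043.70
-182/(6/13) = -1183/3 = -394.33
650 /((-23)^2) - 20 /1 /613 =387870 /324277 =1.20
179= 179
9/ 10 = 0.90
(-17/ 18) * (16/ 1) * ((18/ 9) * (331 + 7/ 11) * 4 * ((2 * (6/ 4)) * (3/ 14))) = -1984512/ 77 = -25772.88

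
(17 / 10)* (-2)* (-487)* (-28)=-231812 / 5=-46362.40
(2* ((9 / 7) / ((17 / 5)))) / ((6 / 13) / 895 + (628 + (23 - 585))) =58175 / 5076778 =0.01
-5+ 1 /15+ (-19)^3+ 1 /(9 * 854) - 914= -298905973 /38430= -7777.93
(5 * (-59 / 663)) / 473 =-295 / 313599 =-0.00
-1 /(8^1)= -0.12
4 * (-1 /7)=-4 /7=-0.57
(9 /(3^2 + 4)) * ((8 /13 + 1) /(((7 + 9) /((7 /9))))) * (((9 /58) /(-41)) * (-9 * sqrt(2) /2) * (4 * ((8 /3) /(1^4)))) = 3969 * sqrt(2) /401882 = 0.01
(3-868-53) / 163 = -918 / 163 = -5.63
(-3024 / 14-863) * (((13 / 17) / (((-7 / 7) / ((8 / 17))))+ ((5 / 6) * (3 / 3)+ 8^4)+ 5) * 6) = -7673799445 / 289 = -26552939.26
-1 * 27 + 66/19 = -447/19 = -23.53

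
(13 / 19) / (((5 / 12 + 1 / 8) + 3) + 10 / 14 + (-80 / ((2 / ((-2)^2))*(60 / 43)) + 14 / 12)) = -0.01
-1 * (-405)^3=66430125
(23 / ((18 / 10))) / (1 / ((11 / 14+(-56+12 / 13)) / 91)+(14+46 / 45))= 5681575 / 5934266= 0.96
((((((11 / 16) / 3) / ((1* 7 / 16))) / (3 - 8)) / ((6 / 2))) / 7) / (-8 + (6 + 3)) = -11 / 2205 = -0.00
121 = 121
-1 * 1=-1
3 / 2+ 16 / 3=41 / 6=6.83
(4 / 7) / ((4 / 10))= 10 / 7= 1.43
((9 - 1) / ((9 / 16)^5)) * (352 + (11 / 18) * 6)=50526.65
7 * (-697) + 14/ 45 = -219541/ 45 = -4878.69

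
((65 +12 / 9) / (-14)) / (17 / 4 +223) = -398 / 19089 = -0.02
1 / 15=0.07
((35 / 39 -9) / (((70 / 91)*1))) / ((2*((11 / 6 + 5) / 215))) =-6794 / 41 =-165.71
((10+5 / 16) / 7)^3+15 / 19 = 106424295 / 26693632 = 3.99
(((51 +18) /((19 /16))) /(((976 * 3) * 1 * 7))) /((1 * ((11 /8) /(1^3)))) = 184 /89243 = 0.00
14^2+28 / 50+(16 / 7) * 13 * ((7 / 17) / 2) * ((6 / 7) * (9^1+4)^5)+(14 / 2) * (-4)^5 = 5771430766 / 2975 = 1939976.73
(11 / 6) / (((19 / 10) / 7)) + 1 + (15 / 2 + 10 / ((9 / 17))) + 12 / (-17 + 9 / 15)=468497 / 14022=33.41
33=33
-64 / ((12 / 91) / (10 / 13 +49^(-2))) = -384368 / 1029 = -373.54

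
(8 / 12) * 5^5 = 6250 / 3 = 2083.33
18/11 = 1.64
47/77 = 0.61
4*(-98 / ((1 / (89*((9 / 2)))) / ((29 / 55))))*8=-36423072 / 55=-662237.67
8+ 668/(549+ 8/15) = 75964/8243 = 9.22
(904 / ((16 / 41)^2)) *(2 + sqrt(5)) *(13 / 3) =2469389 / 48 + 2469389 *sqrt(5) / 96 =108963.54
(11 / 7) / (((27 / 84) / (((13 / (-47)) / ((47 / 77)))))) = -44044 / 19881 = -2.22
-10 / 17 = -0.59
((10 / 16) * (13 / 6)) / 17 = 65 / 816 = 0.08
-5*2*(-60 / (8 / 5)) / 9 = 125 / 3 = 41.67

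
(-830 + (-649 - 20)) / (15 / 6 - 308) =4.91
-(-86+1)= 85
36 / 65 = 0.55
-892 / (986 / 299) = -270.49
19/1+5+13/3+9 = 112/3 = 37.33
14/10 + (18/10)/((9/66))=73/5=14.60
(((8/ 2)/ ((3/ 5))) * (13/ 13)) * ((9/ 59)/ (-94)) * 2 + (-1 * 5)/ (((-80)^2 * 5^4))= -48002773/ 2218400000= -0.02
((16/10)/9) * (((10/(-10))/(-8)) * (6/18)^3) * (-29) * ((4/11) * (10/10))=-116/13365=-0.01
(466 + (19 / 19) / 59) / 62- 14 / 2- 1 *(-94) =345741 / 3658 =94.52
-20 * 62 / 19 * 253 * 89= -27921080 / 19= -1469530.53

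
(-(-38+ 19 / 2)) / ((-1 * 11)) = -57 / 22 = -2.59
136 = 136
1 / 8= 0.12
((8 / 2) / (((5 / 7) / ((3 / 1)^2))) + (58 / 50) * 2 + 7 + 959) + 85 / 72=1835821 / 1800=1019.90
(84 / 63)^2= 16 / 9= 1.78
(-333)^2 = 110889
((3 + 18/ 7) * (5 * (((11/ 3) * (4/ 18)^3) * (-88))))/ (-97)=503360/ 494991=1.02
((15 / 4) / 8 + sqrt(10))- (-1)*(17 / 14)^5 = 6.27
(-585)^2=342225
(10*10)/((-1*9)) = -100/9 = -11.11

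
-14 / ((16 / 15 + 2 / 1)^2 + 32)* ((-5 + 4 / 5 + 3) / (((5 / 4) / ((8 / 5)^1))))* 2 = 12096 / 11645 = 1.04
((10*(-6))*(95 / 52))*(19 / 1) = -27075 / 13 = -2082.69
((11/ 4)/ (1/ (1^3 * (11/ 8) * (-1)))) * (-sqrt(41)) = 121 * sqrt(41)/ 32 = 24.21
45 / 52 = 0.87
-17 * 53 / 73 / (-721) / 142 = 901 / 7473886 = 0.00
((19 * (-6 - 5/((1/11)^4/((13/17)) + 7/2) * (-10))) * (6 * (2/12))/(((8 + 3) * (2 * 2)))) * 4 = 41948618/2931203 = 14.31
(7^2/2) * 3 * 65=9555/2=4777.50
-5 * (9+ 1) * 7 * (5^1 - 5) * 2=0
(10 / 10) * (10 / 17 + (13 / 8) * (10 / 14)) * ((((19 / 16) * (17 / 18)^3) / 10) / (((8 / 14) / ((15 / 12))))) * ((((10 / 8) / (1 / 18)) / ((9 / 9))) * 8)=5079175 / 73728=68.89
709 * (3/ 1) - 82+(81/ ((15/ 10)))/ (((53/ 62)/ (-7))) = 1602.81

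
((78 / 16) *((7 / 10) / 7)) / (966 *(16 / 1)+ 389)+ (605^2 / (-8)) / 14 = -1812395647 / 554575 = -3268.08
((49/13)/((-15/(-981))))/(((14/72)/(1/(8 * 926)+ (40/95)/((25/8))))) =170.98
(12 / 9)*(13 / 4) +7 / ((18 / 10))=74 / 9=8.22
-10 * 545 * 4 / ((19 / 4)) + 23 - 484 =-95959 / 19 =-5050.47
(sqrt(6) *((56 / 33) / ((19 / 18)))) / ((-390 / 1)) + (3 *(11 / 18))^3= 1331 / 216 - 56 *sqrt(6) / 13585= 6.15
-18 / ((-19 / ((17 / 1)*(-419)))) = -128214 / 19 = -6748.11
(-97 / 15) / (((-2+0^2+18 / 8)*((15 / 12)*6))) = -776 / 225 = -3.45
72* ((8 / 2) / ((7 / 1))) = 288 / 7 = 41.14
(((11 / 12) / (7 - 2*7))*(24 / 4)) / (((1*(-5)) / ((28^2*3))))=1848 / 5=369.60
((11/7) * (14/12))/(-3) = -11/18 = -0.61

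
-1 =-1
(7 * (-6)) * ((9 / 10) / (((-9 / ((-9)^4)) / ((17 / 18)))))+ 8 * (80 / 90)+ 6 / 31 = 72630967 / 2790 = 26032.60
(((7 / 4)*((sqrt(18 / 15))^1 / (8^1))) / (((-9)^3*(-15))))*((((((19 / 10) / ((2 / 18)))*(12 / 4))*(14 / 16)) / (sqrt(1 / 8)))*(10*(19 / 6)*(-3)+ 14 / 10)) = -12103*sqrt(15) / 180000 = -0.26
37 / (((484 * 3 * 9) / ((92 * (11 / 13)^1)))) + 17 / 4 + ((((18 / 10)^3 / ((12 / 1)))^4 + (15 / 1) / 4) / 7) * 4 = 2806224193322261 / 422296875000000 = 6.65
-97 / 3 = -32.33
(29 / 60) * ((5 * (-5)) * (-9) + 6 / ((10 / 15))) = 1131 / 10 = 113.10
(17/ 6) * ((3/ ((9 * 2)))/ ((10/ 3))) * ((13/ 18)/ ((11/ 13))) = 2873/ 23760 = 0.12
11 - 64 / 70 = 353 / 35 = 10.09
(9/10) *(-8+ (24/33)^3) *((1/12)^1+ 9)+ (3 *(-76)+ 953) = 662.74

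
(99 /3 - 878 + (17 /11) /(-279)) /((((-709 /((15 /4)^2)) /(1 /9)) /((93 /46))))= 32416525 /8610096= 3.76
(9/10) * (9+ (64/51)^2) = 5501/578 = 9.52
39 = 39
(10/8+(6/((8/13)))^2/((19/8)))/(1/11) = 454.04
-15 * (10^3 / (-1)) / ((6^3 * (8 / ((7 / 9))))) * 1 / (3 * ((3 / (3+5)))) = 4375 / 729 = 6.00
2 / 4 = 1 / 2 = 0.50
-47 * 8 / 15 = -376 / 15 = -25.07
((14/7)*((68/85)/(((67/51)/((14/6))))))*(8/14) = 544/335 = 1.62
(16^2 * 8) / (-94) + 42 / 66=-10935 / 517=-21.15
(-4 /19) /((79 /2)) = -8 /1501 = -0.01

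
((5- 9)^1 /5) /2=-2 /5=-0.40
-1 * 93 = -93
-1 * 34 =-34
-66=-66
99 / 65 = 1.52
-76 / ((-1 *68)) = 19 / 17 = 1.12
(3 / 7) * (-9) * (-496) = 13392 / 7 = 1913.14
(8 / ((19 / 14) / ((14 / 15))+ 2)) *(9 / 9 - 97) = -150528 / 677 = -222.35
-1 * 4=-4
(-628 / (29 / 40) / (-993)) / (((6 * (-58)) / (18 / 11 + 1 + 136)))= -0.35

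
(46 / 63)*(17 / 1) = 782 / 63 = 12.41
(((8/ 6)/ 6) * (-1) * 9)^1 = -2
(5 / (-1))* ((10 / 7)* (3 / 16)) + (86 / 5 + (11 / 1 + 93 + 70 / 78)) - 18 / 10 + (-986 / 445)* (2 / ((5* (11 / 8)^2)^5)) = 9370947530102076686123 / 78775200691312125000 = 118.96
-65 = -65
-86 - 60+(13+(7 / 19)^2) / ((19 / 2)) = -144.62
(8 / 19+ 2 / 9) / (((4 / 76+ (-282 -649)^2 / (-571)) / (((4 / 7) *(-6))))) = 31405 / 21614103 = 0.00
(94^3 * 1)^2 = 689869781056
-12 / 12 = -1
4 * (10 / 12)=3.33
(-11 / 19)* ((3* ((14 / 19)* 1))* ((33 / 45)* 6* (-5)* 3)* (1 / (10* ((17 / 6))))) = 91476 / 30685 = 2.98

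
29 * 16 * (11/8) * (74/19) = 47212/19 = 2484.84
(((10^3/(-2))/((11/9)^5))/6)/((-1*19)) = 4920750/3059969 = 1.61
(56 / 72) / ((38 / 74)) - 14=-2135 / 171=-12.49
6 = 6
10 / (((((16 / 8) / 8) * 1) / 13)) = 520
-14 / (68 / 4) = -14 / 17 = -0.82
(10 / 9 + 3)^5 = 69343957 / 59049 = 1174.35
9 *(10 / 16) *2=45 / 4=11.25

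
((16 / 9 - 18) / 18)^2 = 5329 / 6561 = 0.81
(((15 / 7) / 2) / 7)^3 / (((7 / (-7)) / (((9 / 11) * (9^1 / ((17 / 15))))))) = -4100625 / 176002904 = -0.02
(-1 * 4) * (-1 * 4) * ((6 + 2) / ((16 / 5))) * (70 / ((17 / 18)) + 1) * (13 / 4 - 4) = -38310 / 17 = -2253.53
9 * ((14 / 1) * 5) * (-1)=-630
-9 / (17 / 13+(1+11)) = -117 / 173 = -0.68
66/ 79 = 0.84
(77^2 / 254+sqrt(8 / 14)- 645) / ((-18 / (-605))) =-95530105 / 4572+605 *sqrt(7) / 63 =-20869.19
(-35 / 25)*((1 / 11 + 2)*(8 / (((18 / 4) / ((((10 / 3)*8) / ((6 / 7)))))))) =-144256 / 891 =-161.90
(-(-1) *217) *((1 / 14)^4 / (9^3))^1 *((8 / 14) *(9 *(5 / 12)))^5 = 0.00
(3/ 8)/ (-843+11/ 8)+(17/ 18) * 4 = 228895/ 60597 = 3.78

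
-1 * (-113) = 113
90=90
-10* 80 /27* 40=-32000 /27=-1185.19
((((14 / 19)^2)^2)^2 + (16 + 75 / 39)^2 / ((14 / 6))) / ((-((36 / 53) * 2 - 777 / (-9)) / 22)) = -9681791755240778910 / 280136552445624329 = -34.56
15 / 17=0.88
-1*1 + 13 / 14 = -1 / 14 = -0.07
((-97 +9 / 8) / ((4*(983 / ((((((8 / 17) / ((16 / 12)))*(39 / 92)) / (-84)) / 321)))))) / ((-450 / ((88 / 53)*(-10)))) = 109681 / 21971031899040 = 0.00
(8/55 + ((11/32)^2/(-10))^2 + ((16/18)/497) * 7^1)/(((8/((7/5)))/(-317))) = -8.77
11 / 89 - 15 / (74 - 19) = -146 / 979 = -0.15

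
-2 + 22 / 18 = -7 / 9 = -0.78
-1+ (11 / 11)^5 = 0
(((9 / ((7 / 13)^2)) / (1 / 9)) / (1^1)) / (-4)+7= -62.84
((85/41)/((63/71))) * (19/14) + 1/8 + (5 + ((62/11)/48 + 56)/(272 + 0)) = 3679633157/432786816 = 8.50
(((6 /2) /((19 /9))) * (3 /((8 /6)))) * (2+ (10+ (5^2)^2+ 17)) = 2091.08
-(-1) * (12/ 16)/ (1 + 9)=3/ 40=0.08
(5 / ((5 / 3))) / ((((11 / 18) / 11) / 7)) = 378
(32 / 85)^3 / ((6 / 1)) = 16384 / 1842375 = 0.01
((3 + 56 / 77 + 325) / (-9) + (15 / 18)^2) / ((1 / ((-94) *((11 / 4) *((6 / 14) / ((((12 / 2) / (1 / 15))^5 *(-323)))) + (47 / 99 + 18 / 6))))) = 64821546168209272451 / 5538748960800000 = 11703.28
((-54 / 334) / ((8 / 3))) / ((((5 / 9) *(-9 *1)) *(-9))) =-9 / 6680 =-0.00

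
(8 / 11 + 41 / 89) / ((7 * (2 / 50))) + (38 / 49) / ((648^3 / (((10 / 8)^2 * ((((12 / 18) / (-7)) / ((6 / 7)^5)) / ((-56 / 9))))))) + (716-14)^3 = 345948412.24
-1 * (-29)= 29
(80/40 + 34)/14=18/7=2.57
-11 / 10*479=-5269 / 10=-526.90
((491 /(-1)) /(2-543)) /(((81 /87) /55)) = 783145 /14607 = 53.61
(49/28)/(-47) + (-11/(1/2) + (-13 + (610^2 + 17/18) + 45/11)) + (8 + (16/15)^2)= 173128421933/465300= 372079.14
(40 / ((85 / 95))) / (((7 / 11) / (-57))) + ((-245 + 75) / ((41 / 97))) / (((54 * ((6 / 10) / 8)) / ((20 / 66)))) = -52615718360 / 13041567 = -4034.46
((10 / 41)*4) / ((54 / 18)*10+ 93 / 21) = 280 / 9881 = 0.03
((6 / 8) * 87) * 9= 2349 / 4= 587.25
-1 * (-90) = 90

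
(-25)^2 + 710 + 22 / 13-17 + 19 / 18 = 1320.75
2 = 2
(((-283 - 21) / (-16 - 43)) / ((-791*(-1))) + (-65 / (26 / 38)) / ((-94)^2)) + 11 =4534292713 / 412367284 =11.00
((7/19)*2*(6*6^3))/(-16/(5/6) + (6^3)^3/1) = 945/9972701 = 0.00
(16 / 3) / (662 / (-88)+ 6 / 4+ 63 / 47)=-33088 / 29049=-1.14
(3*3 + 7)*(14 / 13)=224 / 13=17.23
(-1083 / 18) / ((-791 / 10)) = 1805 / 2373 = 0.76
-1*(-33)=33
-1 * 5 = -5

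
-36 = -36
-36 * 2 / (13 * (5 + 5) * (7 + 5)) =-3 / 65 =-0.05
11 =11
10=10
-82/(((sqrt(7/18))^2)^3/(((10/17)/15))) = -318816/5831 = -54.68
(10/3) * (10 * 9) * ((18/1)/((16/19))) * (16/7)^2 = 1641600/49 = 33502.04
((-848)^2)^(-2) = 1/517110562816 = 0.00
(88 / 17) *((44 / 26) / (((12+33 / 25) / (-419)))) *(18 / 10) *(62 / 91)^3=-966639301760 / 6161950067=-156.87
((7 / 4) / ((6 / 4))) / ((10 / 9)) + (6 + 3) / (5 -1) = 33 / 10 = 3.30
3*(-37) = -111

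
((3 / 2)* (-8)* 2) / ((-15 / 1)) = 8 / 5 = 1.60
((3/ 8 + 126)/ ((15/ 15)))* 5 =5055/ 8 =631.88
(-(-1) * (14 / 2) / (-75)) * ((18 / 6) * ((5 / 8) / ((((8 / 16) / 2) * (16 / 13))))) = -91 / 160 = -0.57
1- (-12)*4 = 49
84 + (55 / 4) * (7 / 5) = 413 / 4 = 103.25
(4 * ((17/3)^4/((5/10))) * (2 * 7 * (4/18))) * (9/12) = 4677176/243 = 19247.64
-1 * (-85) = 85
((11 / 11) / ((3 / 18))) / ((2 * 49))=3 / 49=0.06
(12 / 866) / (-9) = -2 / 1299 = -0.00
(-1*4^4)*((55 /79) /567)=-14080 /44793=-0.31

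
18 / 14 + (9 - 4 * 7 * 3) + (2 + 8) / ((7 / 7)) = -446 / 7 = -63.71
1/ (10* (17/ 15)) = 3/ 34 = 0.09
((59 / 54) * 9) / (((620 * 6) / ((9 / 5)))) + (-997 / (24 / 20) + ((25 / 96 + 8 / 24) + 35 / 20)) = -61639271 / 74400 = -828.48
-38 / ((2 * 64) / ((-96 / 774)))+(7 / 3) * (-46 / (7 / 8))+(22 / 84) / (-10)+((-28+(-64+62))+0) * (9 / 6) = -756967 / 4515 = -167.66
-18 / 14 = -9 / 7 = -1.29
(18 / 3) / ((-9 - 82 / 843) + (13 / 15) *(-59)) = -1405 / 14104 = -0.10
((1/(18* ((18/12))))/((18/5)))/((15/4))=2/729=0.00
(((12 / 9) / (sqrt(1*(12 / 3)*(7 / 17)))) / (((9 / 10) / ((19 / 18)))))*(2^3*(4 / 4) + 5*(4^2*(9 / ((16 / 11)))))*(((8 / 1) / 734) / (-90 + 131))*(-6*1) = -764560*sqrt(119) / 8531649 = -0.98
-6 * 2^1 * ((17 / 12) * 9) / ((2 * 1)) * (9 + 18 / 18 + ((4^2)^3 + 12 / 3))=-314415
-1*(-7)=7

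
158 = 158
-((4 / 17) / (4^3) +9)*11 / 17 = -26939 / 4624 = -5.83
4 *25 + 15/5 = 103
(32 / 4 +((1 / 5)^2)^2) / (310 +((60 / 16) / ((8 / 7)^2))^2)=327745536 / 13035240625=0.03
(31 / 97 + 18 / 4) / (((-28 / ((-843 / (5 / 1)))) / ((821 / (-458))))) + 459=1012502643 / 2487856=406.98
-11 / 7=-1.57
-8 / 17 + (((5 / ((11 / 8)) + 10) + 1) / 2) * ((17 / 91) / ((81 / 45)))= 12643 / 43758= 0.29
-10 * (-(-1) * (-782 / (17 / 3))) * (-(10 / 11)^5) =-856.87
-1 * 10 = -10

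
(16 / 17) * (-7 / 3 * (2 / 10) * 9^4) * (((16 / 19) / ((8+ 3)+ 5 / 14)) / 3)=-6096384 / 85595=-71.22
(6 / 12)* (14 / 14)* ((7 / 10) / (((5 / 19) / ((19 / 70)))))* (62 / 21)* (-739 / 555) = -8270149 / 5827500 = -1.42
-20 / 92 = -5 / 23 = -0.22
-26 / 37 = -0.70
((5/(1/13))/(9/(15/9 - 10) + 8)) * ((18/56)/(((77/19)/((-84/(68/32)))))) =-29.45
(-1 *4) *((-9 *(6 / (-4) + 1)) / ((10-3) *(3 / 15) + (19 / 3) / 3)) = -5.13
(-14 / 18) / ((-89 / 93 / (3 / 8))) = 217 / 712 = 0.30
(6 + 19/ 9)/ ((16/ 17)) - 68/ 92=26095/ 3312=7.88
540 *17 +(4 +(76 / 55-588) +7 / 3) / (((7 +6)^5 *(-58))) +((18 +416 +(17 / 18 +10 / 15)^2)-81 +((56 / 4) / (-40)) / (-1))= 914863357019341 / 95938398270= 9535.95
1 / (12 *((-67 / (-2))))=1 / 402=0.00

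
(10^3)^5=1000000000000000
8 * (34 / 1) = 272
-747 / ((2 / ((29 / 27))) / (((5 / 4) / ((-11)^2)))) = -12035 / 2904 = -4.14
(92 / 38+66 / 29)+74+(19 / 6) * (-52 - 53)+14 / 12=-417608 / 1653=-252.64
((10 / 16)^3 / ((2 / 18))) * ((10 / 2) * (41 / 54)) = 25625 / 3072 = 8.34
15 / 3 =5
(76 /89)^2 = 5776 /7921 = 0.73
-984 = -984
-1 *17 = -17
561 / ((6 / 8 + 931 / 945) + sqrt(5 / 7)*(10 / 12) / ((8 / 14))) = 66789360 / 102353 - 8019000*sqrt(35) / 102353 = 189.04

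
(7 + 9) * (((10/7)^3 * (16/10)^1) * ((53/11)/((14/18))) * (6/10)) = 7326720/26411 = 277.41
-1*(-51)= 51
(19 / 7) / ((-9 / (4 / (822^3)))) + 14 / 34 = 61234200019 / 148711629402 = 0.41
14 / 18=7 / 9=0.78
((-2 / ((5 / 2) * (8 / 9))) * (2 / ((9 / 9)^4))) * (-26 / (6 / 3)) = 23.40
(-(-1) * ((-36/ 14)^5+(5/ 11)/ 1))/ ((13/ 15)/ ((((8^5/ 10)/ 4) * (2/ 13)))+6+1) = -508753010688/ 31836004277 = -15.98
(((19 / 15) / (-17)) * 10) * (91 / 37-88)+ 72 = 85378 / 629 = 135.74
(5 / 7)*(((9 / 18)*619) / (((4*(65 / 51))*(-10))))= -4.34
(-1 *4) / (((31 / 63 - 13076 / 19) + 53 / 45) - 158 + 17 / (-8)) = 191520 / 40538353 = 0.00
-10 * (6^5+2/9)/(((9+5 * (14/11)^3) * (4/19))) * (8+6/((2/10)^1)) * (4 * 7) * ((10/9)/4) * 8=-94157400752800/2081619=-45232773.51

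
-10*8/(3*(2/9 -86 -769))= 240/7693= 0.03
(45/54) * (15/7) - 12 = -143/14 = -10.21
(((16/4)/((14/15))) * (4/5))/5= 24/35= 0.69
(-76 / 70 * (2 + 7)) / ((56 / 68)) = -2907 / 245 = -11.87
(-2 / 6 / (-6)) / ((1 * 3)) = 1 / 54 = 0.02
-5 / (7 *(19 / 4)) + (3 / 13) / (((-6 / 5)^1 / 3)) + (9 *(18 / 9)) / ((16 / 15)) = 223355 / 13832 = 16.15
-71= -71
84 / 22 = 42 / 11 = 3.82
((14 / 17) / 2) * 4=28 / 17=1.65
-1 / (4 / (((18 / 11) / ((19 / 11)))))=-9 / 38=-0.24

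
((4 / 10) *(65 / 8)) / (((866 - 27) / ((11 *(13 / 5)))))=1859 / 16780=0.11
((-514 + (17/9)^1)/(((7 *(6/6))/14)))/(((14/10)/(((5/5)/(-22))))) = 2095/63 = 33.25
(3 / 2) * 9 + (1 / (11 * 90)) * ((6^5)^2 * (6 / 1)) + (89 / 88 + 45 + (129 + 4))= 161327841 / 440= 366654.18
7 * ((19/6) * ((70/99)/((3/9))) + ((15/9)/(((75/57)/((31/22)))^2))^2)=2391430511687/32942250000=72.59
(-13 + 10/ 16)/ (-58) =99/ 464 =0.21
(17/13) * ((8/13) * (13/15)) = 136/195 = 0.70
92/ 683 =0.13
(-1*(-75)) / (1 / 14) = 1050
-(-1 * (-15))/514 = -15/514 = -0.03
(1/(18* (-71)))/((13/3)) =-1/5538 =-0.00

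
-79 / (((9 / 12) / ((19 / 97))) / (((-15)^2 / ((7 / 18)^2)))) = -145897200 / 4753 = -30695.81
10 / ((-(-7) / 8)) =80 / 7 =11.43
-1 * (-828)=828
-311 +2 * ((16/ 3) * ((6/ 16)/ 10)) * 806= 57/ 5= 11.40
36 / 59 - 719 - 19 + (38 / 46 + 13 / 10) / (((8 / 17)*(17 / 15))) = -15923655 / 21712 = -733.40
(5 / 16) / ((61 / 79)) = 395 / 976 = 0.40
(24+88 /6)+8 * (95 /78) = 1888 /39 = 48.41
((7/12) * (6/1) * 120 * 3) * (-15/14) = -1350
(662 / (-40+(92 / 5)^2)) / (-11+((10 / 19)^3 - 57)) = -56758225 / 1736917584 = -0.03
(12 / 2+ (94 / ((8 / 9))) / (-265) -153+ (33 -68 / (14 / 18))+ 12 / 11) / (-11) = 16384131 / 897820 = 18.25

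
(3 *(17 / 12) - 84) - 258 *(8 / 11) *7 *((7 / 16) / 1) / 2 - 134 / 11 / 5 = -81291 / 220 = -369.50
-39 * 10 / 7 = -390 / 7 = -55.71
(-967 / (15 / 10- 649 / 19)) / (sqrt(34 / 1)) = 18373 * sqrt(34) / 21097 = 5.08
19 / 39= 0.49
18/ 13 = 1.38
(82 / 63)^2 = 6724 / 3969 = 1.69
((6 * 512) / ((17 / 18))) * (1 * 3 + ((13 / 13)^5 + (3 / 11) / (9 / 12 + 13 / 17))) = 13596.48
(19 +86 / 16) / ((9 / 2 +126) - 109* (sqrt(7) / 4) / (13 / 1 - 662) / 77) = 18157160086065 / 97210641679667 - 151739445* sqrt(7) / 194421283359334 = 0.19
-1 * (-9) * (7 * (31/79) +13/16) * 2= 40491/632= 64.07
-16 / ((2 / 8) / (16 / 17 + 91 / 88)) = -23640 / 187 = -126.42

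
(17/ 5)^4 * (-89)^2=661569841/ 625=1058511.75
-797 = -797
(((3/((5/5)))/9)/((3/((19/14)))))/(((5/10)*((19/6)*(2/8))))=8/21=0.38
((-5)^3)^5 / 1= -30517578125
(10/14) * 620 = 3100/7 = 442.86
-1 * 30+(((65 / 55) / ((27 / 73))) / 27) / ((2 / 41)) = -442231 / 16038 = -27.57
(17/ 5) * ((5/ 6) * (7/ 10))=119/ 60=1.98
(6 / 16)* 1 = 3 / 8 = 0.38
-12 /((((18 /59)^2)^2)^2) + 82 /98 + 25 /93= -223033892538702991 /1394943342912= -159887.42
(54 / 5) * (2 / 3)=36 / 5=7.20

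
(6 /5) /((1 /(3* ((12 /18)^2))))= 8 /5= 1.60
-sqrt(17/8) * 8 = -2 * sqrt(34) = -11.66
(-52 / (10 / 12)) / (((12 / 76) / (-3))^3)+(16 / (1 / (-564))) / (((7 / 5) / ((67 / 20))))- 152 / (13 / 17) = 184825408 / 455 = 406209.69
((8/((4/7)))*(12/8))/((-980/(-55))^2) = 363/5488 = 0.07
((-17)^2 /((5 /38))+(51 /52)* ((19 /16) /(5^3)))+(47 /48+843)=948601207 /312000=3040.39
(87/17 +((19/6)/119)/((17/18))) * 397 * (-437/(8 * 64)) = -903010245/517888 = -1743.64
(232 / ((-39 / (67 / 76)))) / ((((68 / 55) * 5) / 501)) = -3569291 / 8398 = -425.02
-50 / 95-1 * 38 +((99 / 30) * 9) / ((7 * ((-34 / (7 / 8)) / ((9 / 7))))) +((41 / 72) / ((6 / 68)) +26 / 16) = -298768909 / 9767520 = -30.59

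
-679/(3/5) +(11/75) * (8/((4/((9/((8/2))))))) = -169651/150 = -1131.01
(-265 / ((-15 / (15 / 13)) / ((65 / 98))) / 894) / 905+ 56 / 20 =222010133 / 79288860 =2.80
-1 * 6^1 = -6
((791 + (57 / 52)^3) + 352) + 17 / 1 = 163290473 / 140608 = 1161.32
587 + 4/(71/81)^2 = 2985311/5041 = 592.21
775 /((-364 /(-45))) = 34875 /364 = 95.81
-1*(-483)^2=-233289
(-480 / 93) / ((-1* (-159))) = -160 / 4929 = -0.03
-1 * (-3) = 3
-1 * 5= -5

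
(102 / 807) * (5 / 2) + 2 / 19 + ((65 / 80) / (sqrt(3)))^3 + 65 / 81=1.33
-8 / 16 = -0.50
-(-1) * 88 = 88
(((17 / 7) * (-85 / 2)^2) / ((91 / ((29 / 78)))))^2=12687309705625 / 39499177536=321.20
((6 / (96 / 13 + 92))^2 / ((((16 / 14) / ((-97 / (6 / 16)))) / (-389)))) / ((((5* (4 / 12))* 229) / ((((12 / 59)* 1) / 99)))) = 133914417 / 77527401545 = 0.00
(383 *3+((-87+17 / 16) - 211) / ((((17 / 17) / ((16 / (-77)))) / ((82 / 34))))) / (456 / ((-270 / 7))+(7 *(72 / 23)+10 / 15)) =879145560 / 7287203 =120.64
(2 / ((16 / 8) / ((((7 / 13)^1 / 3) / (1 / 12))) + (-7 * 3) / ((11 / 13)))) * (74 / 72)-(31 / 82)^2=-50976347 / 222638364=-0.23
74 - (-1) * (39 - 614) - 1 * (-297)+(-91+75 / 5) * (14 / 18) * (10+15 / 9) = -24128 / 27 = -893.63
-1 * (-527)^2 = -277729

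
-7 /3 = -2.33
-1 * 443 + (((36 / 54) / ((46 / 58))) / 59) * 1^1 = -1803395 / 4071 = -442.99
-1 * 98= -98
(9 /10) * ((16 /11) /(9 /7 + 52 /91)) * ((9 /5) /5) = 4536 /17875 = 0.25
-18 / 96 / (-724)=3 / 11584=0.00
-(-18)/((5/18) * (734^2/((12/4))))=243/673445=0.00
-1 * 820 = -820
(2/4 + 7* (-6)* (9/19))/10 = -737/380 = -1.94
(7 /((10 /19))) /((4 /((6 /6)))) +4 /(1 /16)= 2693 /40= 67.32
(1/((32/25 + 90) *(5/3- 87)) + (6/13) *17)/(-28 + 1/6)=-178759827/634140416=-0.28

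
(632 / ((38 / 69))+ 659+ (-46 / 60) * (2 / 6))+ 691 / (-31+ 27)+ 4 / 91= 508414391 / 311220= 1633.62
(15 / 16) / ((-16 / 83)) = -1245 / 256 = -4.86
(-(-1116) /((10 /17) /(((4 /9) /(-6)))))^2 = 4443664 /225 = 19749.62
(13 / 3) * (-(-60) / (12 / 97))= 6305 / 3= 2101.67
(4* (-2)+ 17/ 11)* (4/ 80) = -71/ 220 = -0.32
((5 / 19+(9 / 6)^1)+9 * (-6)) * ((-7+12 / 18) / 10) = 397 / 12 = 33.08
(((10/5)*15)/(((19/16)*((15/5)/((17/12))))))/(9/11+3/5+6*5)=4675/12312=0.38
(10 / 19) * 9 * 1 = 90 / 19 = 4.74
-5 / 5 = -1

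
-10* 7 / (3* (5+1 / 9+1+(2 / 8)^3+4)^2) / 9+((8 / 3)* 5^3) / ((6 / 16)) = 272183370560 / 306215001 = 888.86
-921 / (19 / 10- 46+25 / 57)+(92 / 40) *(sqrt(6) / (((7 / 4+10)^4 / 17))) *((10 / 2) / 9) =50048 *sqrt(6) / 43917129+524970 / 24887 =21.10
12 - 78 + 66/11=-60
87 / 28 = 3.11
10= 10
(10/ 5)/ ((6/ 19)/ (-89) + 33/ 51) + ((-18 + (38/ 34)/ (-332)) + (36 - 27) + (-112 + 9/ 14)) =-85695027345/ 730858492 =-117.25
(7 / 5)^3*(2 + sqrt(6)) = 686 / 125 + 343*sqrt(6) / 125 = 12.21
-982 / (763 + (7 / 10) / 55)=-540100 / 419657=-1.29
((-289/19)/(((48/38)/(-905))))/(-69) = -261545/1656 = -157.94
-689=-689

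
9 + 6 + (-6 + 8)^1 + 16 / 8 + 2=21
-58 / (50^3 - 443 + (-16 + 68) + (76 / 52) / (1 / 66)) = -754 / 1621171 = -0.00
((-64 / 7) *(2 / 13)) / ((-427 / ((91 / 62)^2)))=416 / 58621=0.01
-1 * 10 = -10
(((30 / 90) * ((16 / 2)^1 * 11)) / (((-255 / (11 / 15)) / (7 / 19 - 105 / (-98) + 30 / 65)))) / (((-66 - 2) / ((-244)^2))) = 1894614128 / 13491387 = 140.43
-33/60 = -11/20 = -0.55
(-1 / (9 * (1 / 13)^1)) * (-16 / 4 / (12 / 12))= 52 / 9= 5.78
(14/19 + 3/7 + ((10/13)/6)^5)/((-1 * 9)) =-13985166470/107998366203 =-0.13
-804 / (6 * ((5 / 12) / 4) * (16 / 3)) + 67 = -871 / 5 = -174.20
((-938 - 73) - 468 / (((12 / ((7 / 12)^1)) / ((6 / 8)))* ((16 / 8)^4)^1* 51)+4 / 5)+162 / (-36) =-22080327 / 21760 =-1014.72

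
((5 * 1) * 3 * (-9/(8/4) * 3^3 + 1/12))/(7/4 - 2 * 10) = 99.79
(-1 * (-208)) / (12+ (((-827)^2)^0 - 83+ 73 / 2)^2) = 832 / 8329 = 0.10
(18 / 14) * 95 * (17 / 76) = 765 / 28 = 27.32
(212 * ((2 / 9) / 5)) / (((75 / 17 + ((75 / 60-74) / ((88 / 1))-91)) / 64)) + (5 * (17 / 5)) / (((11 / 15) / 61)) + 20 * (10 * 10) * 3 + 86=1940212676531 / 258930045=7493.19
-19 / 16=-1.19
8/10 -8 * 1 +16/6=-68/15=-4.53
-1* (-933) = 933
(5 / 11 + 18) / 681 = 203 / 7491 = 0.03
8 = 8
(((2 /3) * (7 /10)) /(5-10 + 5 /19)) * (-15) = 133 /90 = 1.48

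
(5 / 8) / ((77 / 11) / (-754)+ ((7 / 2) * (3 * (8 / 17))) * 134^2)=32045 / 4549044388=0.00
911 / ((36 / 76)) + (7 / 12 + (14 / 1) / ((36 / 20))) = 23179 / 12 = 1931.58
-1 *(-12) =12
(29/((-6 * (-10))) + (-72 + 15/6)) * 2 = -4141/30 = -138.03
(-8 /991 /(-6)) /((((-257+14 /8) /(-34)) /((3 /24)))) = 68 /3035433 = 0.00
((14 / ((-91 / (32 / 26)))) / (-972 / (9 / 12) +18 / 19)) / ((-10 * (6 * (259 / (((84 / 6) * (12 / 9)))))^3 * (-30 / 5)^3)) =1216 / 10364878072708965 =0.00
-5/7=-0.71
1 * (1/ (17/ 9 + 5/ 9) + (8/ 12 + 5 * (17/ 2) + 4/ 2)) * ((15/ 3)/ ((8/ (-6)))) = -1880/ 11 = -170.91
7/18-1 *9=-155/18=-8.61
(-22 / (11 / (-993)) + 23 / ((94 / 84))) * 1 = 94308 / 47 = 2006.55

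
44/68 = 11/17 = 0.65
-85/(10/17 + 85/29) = -8381/347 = -24.15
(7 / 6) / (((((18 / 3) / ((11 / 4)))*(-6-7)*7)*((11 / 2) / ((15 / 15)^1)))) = -0.00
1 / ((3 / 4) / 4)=16 / 3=5.33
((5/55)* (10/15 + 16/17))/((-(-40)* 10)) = 41/112200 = 0.00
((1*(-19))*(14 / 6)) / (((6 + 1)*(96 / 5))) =-95 / 288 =-0.33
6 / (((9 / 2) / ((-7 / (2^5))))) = -7 / 24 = -0.29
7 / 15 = 0.47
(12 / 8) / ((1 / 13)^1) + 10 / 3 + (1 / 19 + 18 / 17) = 46405 / 1938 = 23.94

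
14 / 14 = 1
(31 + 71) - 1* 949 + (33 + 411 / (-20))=-16691 / 20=-834.55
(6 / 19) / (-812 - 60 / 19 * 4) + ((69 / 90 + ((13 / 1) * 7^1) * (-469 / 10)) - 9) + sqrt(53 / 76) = -502488473 / 117510 + sqrt(1007) / 38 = -4275.30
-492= -492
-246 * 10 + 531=-1929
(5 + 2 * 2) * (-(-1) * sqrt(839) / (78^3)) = sqrt(839) / 52728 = 0.00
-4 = -4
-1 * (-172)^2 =-29584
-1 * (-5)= 5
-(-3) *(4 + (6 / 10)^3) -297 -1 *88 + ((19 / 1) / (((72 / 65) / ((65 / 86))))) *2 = -134065849 / 387000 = -346.42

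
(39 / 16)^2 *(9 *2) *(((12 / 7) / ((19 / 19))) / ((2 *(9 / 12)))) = 13689 / 112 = 122.22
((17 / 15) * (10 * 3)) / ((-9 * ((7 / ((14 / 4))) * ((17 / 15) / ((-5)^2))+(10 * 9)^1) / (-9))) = 6375 / 16892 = 0.38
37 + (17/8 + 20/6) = 1019/24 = 42.46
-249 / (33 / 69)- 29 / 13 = -74770 / 143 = -522.87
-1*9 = -9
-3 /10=-0.30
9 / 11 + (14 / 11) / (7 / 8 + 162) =11839 / 14333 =0.83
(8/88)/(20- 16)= 1/44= 0.02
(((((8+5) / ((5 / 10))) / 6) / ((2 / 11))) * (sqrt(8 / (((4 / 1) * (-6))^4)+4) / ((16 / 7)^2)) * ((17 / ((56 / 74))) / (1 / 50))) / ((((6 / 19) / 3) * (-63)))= -42724825 * sqrt(331778) / 15925248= -1545.32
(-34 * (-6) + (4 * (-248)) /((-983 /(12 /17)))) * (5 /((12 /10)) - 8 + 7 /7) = -570158 /983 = -580.02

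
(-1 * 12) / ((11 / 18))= -216 / 11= -19.64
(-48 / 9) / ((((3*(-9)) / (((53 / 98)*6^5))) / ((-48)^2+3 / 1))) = 93904128 / 49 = 1916410.78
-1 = -1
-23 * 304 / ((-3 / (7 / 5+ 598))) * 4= 5588006.40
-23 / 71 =-0.32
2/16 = 1/8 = 0.12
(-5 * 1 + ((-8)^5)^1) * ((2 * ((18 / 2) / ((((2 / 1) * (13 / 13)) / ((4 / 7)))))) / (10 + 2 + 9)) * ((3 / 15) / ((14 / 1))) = -114.66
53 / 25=2.12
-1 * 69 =-69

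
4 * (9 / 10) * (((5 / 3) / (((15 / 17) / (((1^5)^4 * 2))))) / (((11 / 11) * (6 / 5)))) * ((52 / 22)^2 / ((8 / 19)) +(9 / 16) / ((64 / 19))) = 28300291 / 185856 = 152.27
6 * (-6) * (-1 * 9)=324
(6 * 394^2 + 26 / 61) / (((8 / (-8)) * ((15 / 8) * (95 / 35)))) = -3181718512 / 17385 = -183015.16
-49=-49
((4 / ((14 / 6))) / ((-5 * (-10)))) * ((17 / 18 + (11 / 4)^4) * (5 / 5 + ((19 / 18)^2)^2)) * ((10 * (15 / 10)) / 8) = 900481619 / 107495424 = 8.38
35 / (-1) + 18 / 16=-271 / 8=-33.88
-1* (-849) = 849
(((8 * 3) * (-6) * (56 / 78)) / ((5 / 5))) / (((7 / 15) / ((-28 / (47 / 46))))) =3709440 / 611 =6071.10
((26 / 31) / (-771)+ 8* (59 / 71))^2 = 127225450889476 / 2879710574841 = 44.18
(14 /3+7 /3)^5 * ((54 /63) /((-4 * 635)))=-7203 /1270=-5.67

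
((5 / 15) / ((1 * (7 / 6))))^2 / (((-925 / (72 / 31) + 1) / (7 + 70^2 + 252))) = -212256 / 200221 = -1.06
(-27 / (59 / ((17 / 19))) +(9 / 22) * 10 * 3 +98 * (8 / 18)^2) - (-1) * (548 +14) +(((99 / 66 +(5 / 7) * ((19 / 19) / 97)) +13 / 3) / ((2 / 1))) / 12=6439734091289 / 10851082704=593.46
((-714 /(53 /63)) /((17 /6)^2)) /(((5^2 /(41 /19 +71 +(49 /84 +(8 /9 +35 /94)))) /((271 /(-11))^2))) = -192511.31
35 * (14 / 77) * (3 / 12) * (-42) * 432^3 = -59256852480 / 11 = -5386986589.09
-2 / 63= -0.03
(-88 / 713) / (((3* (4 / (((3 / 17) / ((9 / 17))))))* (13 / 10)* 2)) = -110 / 83421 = -0.00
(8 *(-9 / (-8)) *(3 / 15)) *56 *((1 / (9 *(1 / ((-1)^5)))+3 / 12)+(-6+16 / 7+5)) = 718 / 5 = 143.60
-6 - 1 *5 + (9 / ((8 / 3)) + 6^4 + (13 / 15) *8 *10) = 1357.71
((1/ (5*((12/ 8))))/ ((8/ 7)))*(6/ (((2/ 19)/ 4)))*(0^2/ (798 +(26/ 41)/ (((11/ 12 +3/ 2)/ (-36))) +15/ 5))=0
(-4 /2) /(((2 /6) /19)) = -114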